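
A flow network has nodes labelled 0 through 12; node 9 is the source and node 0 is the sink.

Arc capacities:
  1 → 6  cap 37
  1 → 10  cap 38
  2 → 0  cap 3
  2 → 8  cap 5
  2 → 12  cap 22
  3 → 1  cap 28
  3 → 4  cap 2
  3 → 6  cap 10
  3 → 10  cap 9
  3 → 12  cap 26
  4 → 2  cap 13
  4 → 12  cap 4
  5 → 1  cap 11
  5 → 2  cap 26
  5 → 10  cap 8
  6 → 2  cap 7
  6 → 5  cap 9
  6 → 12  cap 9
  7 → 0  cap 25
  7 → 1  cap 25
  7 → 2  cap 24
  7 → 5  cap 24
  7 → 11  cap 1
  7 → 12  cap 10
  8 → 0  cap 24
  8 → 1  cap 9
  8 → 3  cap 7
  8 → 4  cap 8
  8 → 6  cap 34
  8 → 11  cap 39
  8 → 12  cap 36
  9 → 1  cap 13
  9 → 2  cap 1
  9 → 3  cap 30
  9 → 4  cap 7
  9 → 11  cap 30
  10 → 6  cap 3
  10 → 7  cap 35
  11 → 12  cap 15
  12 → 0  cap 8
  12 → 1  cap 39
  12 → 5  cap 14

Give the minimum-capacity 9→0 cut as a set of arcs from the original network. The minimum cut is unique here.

augment #1: 9→2→0 push 1
augment #2: 9→3→12→0 push 8
augment #3: 9→4→2→0 push 2
augment #4: 9→1→10→7→0 push 13
augment #5: 9→3→10→7→0 push 9
augment #6: 9→4→2→8→0 push 5
augment #7: 9→3→1→10→7→0 push 3
max flow = 41; residual-reachable set from 9 gives S-side
cut edges (S→T): {(2,0), (2,8), (7,0), (12,0)} total cap 41

Min-cut arcs: {(2,0), (2,8), (7,0), (12,0)} (total capacity 41)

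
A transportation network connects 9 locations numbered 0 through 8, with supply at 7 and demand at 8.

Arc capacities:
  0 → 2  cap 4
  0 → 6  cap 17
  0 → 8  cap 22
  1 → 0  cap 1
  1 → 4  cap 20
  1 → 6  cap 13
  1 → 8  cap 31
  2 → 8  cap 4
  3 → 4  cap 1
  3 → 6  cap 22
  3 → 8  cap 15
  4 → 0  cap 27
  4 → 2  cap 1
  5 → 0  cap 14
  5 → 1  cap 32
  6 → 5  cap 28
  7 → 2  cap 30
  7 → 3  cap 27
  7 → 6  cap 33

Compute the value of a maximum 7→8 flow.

augment #1: 7→2→8 bottleneck 4, total now 4
augment #2: 7→3→8 bottleneck 15, total now 19
augment #3: 7→3→4→0→8 bottleneck 1, total now 20
augment #4: 7→6→5→0→8 bottleneck 14, total now 34
augment #5: 7→6→5→1→8 bottleneck 14, total now 48

Maximum flow value: 48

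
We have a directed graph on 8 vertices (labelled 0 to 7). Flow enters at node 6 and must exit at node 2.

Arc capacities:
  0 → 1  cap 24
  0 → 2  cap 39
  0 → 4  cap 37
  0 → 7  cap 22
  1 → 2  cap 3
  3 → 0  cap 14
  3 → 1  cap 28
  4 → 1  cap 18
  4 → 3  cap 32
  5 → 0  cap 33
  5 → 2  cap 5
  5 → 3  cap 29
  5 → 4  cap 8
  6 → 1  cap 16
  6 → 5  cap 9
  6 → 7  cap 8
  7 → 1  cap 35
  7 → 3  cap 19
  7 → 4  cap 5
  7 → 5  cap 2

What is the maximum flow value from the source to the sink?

augment #1: 6→1→2 bottleneck 3, total now 3
augment #2: 6→5→2 bottleneck 5, total now 8
augment #3: 6→5→0→2 bottleneck 4, total now 12
augment #4: 6→7→3→0→2 bottleneck 8, total now 20

Maximum flow value: 20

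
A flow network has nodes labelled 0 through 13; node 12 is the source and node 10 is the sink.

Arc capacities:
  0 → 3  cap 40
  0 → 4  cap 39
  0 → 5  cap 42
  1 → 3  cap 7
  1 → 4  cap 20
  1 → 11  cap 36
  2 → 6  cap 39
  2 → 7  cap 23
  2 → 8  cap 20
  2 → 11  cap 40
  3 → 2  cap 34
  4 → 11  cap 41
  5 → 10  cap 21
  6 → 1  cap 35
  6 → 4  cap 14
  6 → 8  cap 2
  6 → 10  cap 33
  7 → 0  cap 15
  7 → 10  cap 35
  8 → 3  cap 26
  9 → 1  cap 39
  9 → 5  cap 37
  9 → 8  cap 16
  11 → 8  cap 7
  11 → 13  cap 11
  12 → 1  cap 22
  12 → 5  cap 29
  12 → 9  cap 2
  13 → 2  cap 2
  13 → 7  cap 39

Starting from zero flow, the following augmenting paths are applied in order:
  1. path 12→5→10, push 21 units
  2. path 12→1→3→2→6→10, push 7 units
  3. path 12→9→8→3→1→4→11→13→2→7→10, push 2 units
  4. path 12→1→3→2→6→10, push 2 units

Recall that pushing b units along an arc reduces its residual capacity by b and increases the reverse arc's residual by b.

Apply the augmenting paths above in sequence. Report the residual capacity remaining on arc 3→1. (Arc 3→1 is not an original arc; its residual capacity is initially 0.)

after path 1 (12→5→10, push 21): res(3,1)=0
after path 2 (12→1→3→2→6→10, push 7): res(3,1)=7
after path 3 (12→9→8→3→1→4→11→13→2→7→10, push 2): res(3,1)=5
after path 4 (12→1→3→2→6→10, push 2): res(3,1)=7

Residual capacity of (3,1): 7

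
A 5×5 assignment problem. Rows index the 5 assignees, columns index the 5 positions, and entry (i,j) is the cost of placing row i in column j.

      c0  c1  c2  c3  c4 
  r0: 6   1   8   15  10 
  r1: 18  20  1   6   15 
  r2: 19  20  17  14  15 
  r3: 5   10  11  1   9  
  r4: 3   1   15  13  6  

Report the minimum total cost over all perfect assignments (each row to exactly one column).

Minimum assignment cost: 21

optimal assignment: row0→col1 (cost 1), row1→col2 (cost 1), row2→col4 (cost 15), row3→col3 (cost 1), row4→col0 (cost 3)
total = 1 + 1 + 15 + 1 + 3 = 21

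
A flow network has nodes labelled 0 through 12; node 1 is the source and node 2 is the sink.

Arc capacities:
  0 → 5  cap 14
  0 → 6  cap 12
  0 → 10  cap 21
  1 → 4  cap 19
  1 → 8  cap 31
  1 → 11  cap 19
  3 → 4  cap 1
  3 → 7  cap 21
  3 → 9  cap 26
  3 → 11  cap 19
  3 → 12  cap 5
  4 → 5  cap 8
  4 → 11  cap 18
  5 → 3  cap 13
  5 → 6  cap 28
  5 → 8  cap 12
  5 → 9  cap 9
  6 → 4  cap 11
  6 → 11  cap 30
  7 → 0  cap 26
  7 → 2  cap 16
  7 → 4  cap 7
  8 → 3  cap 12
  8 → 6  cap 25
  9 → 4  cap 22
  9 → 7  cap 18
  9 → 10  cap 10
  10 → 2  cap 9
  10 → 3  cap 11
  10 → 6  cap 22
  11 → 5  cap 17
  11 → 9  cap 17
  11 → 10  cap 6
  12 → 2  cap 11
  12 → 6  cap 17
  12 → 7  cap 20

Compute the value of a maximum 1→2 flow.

augment #1: 1→11→10→2 bottleneck 6, total now 6
augment #2: 1→8→3→7→2 bottleneck 12, total now 18
augment #3: 1→11→9→7→2 bottleneck 4, total now 22
augment #4: 1→11→9→10→2 bottleneck 3, total now 25
augment #5: 1→4→5→3→12→2 bottleneck 5, total now 30

Maximum flow value: 30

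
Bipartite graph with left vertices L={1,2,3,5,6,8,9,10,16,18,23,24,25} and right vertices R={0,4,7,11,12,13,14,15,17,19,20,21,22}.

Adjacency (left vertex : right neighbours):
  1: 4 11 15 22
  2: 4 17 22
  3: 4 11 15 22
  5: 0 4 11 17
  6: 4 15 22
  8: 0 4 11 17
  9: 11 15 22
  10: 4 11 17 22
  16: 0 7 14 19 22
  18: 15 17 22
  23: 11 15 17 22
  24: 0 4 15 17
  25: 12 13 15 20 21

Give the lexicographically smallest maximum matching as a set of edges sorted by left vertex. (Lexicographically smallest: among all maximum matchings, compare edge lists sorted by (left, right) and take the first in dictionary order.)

|M| = 8 (so the lex-smallest maximum matching has 8 edges)
process left vertices in ascending order; for each, take the smallest-labelled available neighbour that still permits 8 edges overall, or leave it unmatched if none does
lex-smallest matching: {1-4, 2-17, 3-11, 5-0, 6-15, 9-22, 16-7, 25-12}

Lex-smallest maximum matching: {(1,4), (2,17), (3,11), (5,0), (6,15), (9,22), (16,7), (25,12)}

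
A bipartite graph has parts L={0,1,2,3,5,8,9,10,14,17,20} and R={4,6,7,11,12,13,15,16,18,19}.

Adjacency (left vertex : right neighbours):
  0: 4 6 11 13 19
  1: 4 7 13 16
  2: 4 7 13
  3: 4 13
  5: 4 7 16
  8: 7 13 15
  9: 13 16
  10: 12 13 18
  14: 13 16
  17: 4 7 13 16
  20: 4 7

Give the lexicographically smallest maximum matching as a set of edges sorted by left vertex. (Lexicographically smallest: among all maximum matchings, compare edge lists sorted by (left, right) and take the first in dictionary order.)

|M| = 7 (so the lex-smallest maximum matching has 7 edges)
process left vertices in ascending order; for each, take the smallest-labelled available neighbour that still permits 7 edges overall, or leave it unmatched if none does
lex-smallest matching: {0-6, 1-4, 2-7, 3-13, 5-16, 8-15, 10-12}

Lex-smallest maximum matching: {(0,6), (1,4), (2,7), (3,13), (5,16), (8,15), (10,12)}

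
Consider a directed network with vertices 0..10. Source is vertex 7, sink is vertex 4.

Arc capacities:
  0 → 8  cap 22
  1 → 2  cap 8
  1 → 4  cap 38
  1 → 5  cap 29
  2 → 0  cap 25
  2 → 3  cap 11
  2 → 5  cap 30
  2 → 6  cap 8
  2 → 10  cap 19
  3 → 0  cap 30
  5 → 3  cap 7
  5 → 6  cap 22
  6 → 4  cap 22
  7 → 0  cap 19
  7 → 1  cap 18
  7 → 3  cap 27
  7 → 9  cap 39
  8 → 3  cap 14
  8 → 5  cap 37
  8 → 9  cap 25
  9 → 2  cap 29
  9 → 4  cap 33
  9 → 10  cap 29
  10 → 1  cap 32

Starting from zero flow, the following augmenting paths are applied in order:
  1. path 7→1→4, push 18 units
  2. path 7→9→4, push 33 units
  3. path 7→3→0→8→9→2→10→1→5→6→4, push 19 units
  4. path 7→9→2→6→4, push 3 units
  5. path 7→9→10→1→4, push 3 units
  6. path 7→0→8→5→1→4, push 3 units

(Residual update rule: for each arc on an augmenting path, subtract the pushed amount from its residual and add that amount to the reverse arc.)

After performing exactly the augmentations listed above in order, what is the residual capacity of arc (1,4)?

Residual capacity of (1,4): 14

after path 1 (7→1→4, push 18): res(1,4)=20
after path 2 (7→9→4, push 33): res(1,4)=20
after path 3 (7→3→0→8→9→2→10→1→5→6→4, push 19): res(1,4)=20
after path 4 (7→9→2→6→4, push 3): res(1,4)=20
after path 5 (7→9→10→1→4, push 3): res(1,4)=17
after path 6 (7→0→8→5→1→4, push 3): res(1,4)=14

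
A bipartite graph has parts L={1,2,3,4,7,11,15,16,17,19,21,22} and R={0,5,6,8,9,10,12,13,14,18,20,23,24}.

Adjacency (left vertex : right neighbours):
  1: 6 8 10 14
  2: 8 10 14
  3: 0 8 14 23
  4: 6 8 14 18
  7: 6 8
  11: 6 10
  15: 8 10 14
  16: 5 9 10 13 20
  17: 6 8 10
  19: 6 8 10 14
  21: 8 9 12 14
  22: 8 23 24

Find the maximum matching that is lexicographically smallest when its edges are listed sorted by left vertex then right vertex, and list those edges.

Lex-smallest maximum matching: {(1,6), (2,8), (3,0), (4,18), (11,10), (15,14), (16,5), (21,9), (22,23)}

|M| = 9 (so the lex-smallest maximum matching has 9 edges)
process left vertices in ascending order; for each, take the smallest-labelled available neighbour that still permits 9 edges overall, or leave it unmatched if none does
lex-smallest matching: {1-6, 2-8, 3-0, 4-18, 11-10, 15-14, 16-5, 21-9, 22-23}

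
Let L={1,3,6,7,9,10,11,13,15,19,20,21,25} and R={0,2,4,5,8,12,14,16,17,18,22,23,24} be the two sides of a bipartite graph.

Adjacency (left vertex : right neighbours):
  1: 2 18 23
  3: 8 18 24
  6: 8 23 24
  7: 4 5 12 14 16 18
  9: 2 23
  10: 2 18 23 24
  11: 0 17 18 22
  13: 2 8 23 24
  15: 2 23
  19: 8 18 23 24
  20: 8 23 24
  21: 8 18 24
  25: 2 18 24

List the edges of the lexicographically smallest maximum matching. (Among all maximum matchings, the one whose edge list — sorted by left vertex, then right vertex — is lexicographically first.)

Lex-smallest maximum matching: {(1,2), (3,8), (6,23), (7,4), (10,18), (11,0), (13,24)}

|M| = 7 (so the lex-smallest maximum matching has 7 edges)
process left vertices in ascending order; for each, take the smallest-labelled available neighbour that still permits 7 edges overall, or leave it unmatched if none does
lex-smallest matching: {1-2, 3-8, 6-23, 7-4, 10-18, 11-0, 13-24}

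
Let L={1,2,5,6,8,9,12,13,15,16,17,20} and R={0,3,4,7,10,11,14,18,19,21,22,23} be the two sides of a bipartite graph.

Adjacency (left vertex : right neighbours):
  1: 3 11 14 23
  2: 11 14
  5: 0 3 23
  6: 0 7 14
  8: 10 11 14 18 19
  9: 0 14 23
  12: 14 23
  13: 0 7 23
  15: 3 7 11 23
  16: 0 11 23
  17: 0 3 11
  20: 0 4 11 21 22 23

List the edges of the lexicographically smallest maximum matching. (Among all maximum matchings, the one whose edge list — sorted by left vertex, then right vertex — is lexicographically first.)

|M| = 8 (so the lex-smallest maximum matching has 8 edges)
process left vertices in ascending order; for each, take the smallest-labelled available neighbour that still permits 8 edges overall, or leave it unmatched if none does
lex-smallest matching: {1-3, 2-11, 5-0, 6-7, 8-10, 9-14, 12-23, 20-4}

Lex-smallest maximum matching: {(1,3), (2,11), (5,0), (6,7), (8,10), (9,14), (12,23), (20,4)}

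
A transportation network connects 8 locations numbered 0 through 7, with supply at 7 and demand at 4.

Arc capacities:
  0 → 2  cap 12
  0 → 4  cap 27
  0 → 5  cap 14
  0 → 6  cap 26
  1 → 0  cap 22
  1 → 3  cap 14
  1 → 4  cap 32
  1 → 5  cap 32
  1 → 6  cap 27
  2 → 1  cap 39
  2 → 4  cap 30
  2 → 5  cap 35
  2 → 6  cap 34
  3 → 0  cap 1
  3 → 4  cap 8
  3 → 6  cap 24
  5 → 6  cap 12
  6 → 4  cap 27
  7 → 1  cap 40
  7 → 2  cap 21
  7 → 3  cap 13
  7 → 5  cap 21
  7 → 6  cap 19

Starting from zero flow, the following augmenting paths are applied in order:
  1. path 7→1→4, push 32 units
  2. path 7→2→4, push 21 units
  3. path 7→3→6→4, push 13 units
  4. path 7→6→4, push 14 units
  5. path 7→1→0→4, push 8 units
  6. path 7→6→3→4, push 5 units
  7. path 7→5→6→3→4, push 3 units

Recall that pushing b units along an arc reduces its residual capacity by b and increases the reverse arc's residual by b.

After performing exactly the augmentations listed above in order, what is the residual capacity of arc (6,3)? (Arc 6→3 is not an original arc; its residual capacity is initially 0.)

after path 1 (7→1→4, push 32): res(6,3)=0
after path 2 (7→2→4, push 21): res(6,3)=0
after path 3 (7→3→6→4, push 13): res(6,3)=13
after path 4 (7→6→4, push 14): res(6,3)=13
after path 5 (7→1→0→4, push 8): res(6,3)=13
after path 6 (7→6→3→4, push 5): res(6,3)=8
after path 7 (7→5→6→3→4, push 3): res(6,3)=5

Residual capacity of (6,3): 5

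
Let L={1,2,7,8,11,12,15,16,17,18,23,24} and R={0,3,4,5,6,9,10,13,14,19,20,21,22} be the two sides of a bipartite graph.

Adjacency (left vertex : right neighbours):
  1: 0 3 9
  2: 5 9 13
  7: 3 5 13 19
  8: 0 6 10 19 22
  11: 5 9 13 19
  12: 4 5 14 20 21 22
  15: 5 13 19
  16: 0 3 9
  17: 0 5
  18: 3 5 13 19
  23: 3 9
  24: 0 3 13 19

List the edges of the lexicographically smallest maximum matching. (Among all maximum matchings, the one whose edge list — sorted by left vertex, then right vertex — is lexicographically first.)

Lex-smallest maximum matching: {(1,0), (2,5), (7,3), (8,6), (11,9), (12,4), (15,13), (18,19)}

|M| = 8 (so the lex-smallest maximum matching has 8 edges)
process left vertices in ascending order; for each, take the smallest-labelled available neighbour that still permits 8 edges overall, or leave it unmatched if none does
lex-smallest matching: {1-0, 2-5, 7-3, 8-6, 11-9, 12-4, 15-13, 18-19}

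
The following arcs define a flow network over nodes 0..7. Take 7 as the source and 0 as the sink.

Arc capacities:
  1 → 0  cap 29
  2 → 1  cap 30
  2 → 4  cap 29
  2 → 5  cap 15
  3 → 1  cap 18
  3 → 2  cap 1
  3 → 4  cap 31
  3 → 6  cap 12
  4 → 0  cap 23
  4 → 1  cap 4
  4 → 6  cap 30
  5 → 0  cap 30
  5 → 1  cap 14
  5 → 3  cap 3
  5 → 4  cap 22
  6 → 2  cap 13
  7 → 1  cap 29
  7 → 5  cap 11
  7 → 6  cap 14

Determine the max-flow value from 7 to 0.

Maximum flow value: 53

augment #1: 7→1→0 bottleneck 29, total now 29
augment #2: 7→5→0 bottleneck 11, total now 40
augment #3: 7→6→2→4→0 bottleneck 13, total now 53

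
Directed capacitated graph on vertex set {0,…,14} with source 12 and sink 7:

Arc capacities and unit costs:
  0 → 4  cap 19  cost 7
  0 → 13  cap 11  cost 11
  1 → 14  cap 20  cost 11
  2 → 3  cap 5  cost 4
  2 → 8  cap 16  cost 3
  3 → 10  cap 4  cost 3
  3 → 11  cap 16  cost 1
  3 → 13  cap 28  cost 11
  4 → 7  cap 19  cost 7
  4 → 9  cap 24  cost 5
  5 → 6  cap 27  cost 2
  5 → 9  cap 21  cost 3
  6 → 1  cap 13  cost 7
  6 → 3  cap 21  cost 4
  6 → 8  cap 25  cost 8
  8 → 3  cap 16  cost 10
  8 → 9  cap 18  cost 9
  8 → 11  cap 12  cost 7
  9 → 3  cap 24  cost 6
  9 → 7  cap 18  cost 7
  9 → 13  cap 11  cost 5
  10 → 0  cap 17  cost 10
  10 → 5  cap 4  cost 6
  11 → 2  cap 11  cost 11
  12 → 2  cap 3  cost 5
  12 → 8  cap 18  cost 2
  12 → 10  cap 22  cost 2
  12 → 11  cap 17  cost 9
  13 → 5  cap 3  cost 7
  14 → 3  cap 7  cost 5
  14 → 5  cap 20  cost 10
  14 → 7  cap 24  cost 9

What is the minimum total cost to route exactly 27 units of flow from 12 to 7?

shortest-cost path #1: 12→8→9→7 push 18 @ unit cost 18 (adds 324)
shortest-cost path #2: 12→10→0→4→7 push 9 @ unit cost 26 (adds 234)
total cost = 558

Minimum cost for 27 units: 558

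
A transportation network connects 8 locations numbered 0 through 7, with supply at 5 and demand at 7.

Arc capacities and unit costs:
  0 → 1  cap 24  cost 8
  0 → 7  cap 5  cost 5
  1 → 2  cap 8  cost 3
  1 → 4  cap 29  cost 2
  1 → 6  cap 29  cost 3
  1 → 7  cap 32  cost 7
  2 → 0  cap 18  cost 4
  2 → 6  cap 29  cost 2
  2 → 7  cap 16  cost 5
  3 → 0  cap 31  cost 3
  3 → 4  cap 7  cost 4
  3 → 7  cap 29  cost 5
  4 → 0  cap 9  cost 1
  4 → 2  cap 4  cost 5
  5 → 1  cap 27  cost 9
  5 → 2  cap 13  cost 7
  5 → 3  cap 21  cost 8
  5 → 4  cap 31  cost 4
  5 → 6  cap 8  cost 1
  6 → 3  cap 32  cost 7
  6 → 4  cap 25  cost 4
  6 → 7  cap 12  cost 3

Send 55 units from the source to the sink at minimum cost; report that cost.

shortest-cost path #1: 5→6→7 push 8 @ unit cost 4 (adds 32)
shortest-cost path #2: 5→4→0→7 push 5 @ unit cost 10 (adds 50)
shortest-cost path #3: 5→2→7 push 13 @ unit cost 12 (adds 156)
shortest-cost path #4: 5→3→7 push 21 @ unit cost 13 (adds 273)
shortest-cost path #5: 5→4→2→7 push 3 @ unit cost 14 (adds 42)
shortest-cost path #6: 5→4→2→6→7 push 1 @ unit cost 14 (adds 14)
shortest-cost path #7: 5→1→6→7 push 3 @ unit cost 15 (adds 45)
shortest-cost path #8: 5→1→7 push 1 @ unit cost 16 (adds 16)
total cost = 628

Minimum cost for 55 units: 628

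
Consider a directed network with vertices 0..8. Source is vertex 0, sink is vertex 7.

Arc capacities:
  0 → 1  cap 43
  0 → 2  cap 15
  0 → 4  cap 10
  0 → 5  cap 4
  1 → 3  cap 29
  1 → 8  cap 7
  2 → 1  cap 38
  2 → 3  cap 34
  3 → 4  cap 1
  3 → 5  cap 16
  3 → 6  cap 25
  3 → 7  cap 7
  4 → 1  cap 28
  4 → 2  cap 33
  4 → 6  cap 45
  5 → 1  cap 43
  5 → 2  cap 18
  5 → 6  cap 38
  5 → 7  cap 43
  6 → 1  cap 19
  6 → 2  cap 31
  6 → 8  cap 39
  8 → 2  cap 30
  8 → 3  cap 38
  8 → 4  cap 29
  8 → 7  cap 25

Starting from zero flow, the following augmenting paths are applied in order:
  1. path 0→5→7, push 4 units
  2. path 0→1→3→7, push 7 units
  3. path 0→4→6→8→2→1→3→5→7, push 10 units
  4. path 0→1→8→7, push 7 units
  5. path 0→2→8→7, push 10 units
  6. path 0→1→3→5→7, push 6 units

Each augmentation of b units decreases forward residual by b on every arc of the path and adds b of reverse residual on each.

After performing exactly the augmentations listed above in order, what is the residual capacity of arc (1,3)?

after path 1 (0→5→7, push 4): res(1,3)=29
after path 2 (0→1→3→7, push 7): res(1,3)=22
after path 3 (0→4→6→8→2→1→3→5→7, push 10): res(1,3)=12
after path 4 (0→1→8→7, push 7): res(1,3)=12
after path 5 (0→2→8→7, push 10): res(1,3)=12
after path 6 (0→1→3→5→7, push 6): res(1,3)=6

Residual capacity of (1,3): 6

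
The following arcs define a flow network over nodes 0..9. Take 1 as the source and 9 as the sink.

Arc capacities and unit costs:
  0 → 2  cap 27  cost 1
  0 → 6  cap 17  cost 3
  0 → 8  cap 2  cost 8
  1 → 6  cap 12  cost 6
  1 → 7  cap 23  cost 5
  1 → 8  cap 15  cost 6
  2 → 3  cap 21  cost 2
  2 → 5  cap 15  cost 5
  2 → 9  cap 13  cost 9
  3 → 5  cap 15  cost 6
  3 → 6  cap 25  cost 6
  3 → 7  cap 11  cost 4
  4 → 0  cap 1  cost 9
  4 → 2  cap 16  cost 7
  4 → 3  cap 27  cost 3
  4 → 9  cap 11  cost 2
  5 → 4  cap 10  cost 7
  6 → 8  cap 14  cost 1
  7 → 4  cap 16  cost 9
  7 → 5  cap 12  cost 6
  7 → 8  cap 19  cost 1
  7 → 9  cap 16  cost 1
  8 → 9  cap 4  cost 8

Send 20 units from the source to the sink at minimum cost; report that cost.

Minimum cost for 20 units: 152

shortest-cost path #1: 1→7→9 push 16 @ unit cost 6 (adds 96)
shortest-cost path #2: 1→8→9 push 4 @ unit cost 14 (adds 56)
total cost = 152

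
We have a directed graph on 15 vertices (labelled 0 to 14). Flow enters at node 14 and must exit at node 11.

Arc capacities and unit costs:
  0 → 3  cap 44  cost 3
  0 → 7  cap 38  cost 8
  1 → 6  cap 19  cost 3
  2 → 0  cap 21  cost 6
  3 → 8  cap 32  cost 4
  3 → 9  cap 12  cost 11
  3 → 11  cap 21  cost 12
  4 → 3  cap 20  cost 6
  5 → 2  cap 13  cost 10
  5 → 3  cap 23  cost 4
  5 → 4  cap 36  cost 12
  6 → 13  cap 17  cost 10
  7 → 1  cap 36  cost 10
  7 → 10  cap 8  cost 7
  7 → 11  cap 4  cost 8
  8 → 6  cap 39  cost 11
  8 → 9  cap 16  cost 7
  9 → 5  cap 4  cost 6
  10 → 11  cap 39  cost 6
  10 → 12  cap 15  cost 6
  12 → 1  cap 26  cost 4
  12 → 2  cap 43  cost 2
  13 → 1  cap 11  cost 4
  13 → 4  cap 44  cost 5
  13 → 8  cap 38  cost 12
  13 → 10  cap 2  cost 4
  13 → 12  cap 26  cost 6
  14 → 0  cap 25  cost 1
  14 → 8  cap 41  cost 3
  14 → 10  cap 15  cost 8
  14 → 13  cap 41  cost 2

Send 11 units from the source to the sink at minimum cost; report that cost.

Minimum cost for 11 units: 150

shortest-cost path #1: 14→13→10→11 push 2 @ unit cost 12 (adds 24)
shortest-cost path #2: 14→10→11 push 9 @ unit cost 14 (adds 126)
total cost = 150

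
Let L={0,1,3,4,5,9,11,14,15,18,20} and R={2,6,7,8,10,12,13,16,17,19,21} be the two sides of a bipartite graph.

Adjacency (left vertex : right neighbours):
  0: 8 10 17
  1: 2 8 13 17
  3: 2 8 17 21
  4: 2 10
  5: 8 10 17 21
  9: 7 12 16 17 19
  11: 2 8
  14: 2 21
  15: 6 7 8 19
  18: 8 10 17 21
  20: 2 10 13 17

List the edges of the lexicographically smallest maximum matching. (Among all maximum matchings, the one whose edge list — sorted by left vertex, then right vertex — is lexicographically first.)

|M| = 8 (so the lex-smallest maximum matching has 8 edges)
process left vertices in ascending order; for each, take the smallest-labelled available neighbour that still permits 8 edges overall, or leave it unmatched if none does
lex-smallest matching: {0-8, 1-2, 3-17, 4-10, 5-21, 9-7, 15-6, 20-13}

Lex-smallest maximum matching: {(0,8), (1,2), (3,17), (4,10), (5,21), (9,7), (15,6), (20,13)}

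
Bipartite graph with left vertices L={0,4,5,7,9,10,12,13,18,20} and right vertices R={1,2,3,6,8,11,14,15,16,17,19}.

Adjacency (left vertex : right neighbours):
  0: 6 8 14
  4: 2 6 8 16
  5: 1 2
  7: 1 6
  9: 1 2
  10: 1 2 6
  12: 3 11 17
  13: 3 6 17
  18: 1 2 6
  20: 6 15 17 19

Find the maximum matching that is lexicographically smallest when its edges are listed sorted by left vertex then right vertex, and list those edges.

|M| = 8 (so the lex-smallest maximum matching has 8 edges)
process left vertices in ascending order; for each, take the smallest-labelled available neighbour that still permits 8 edges overall, or leave it unmatched if none does
lex-smallest matching: {0-8, 4-16, 5-1, 7-6, 9-2, 12-3, 13-17, 20-15}

Lex-smallest maximum matching: {(0,8), (4,16), (5,1), (7,6), (9,2), (12,3), (13,17), (20,15)}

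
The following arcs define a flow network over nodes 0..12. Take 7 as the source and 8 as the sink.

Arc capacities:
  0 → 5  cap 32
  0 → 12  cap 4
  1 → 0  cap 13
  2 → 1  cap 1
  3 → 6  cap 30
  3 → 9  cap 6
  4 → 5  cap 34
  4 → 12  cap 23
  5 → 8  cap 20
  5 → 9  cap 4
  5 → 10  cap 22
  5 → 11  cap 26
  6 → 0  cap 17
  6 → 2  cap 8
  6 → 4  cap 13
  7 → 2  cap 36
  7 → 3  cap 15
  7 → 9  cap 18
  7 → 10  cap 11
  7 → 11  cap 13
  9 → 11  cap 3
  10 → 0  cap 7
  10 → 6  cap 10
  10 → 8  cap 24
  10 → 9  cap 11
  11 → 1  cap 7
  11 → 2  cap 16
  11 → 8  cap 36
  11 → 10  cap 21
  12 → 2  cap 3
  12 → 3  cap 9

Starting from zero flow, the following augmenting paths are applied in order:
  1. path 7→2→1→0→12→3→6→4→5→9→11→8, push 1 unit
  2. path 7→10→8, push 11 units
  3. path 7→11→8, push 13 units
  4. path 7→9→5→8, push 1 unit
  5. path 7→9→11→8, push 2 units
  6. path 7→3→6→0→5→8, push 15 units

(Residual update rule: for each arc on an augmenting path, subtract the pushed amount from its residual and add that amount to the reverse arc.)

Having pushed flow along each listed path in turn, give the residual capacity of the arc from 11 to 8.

Residual capacity of (11,8): 20

after path 1 (7→2→1→0→12→3→6→4→5→9→11→8, push 1): res(11,8)=35
after path 2 (7→10→8, push 11): res(11,8)=35
after path 3 (7→11→8, push 13): res(11,8)=22
after path 4 (7→9→5→8, push 1): res(11,8)=22
after path 5 (7→9→11→8, push 2): res(11,8)=20
after path 6 (7→3→6→0→5→8, push 15): res(11,8)=20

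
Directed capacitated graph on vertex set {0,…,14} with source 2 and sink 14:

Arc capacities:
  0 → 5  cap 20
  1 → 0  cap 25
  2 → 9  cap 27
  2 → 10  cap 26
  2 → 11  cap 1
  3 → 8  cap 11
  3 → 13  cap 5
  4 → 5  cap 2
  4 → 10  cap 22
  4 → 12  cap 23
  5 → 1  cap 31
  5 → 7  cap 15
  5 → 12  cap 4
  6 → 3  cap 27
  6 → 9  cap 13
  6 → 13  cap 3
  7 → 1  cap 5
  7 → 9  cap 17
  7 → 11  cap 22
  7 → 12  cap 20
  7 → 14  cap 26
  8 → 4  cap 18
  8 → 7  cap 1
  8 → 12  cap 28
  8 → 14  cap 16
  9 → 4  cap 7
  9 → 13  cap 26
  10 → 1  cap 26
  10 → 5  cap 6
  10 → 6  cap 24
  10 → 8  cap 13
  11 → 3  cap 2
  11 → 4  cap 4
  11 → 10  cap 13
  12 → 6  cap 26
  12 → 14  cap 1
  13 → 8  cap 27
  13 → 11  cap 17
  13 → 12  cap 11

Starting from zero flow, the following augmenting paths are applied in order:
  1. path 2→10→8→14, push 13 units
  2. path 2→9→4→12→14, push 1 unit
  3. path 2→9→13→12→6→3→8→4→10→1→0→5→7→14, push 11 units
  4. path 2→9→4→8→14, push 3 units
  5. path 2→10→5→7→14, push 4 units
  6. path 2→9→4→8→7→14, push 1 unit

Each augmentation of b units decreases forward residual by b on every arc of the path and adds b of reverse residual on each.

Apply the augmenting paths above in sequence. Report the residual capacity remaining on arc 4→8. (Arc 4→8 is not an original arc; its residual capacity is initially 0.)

Residual capacity of (4,8): 7

after path 1 (2→10→8→14, push 13): res(4,8)=0
after path 2 (2→9→4→12→14, push 1): res(4,8)=0
after path 3 (2→9→13→12→6→3→8→4→10→1→0→5→7→14, push 11): res(4,8)=11
after path 4 (2→9→4→8→14, push 3): res(4,8)=8
after path 5 (2→10→5→7→14, push 4): res(4,8)=8
after path 6 (2→9→4→8→7→14, push 1): res(4,8)=7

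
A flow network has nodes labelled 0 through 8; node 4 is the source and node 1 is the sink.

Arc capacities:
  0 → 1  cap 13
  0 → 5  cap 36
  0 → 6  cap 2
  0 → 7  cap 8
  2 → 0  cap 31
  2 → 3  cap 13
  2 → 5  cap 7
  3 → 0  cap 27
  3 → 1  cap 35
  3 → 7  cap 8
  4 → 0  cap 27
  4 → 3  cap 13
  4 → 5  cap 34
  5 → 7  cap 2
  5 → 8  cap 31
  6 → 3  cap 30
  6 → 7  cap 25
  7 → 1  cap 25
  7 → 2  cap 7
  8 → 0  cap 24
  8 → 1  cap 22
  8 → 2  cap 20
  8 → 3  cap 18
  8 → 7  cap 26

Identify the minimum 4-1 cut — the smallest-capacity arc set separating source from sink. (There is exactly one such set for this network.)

Min-cut arcs: {(0,1), (0,6), (0,7), (4,3), (5,7), (5,8)} (total capacity 69)

augment #1: 4→0→1 push 13
augment #2: 4→3→1 push 13
augment #3: 4→0→7→1 push 8
augment #4: 4→5→7→1 push 2
augment #5: 4→5→8→1 push 22
augment #6: 4→0→6→3→1 push 2
augment #7: 4→5→8→3→1 push 9
max flow = 69; residual-reachable set from 4 gives S-side
cut edges (S→T): {(0,1), (0,6), (0,7), (4,3), (5,7), (5,8)} total cap 69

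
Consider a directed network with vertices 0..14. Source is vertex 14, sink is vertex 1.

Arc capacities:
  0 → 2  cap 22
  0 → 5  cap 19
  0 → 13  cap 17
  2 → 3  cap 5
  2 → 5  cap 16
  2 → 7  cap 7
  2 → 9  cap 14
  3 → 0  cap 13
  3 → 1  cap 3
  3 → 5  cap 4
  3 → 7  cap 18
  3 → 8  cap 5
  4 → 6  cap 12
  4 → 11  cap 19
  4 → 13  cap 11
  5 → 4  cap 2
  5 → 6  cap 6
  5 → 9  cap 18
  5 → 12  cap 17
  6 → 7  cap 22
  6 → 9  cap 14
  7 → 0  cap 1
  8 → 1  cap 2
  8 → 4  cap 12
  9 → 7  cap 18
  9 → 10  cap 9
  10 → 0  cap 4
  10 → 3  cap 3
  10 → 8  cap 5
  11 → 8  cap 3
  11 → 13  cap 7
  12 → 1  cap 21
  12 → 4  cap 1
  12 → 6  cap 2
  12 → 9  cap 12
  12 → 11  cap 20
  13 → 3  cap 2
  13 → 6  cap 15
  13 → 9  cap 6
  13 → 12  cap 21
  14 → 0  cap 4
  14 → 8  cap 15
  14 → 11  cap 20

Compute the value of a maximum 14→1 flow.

Maximum flow value: 25

augment #1: 14→8→1 bottleneck 2, total now 2
augment #2: 14→0→2→3→1 bottleneck 3, total now 5
augment #3: 14→0→5→12→1 bottleneck 1, total now 6
augment #4: 14→11→13→12→1 bottleneck 7, total now 13
augment #5: 14→8→4→13→12→1 bottleneck 11, total now 24
augment #6: 14→8→4→6→7→0→5→12→1 bottleneck 1, total now 25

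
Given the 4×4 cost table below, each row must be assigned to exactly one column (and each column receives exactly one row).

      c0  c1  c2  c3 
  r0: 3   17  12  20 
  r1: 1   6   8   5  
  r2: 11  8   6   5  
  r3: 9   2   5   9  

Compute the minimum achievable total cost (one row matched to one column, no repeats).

optimal assignment: row0→col0 (cost 3), row1→col3 (cost 5), row2→col2 (cost 6), row3→col1 (cost 2)
total = 3 + 5 + 6 + 2 = 16

Minimum assignment cost: 16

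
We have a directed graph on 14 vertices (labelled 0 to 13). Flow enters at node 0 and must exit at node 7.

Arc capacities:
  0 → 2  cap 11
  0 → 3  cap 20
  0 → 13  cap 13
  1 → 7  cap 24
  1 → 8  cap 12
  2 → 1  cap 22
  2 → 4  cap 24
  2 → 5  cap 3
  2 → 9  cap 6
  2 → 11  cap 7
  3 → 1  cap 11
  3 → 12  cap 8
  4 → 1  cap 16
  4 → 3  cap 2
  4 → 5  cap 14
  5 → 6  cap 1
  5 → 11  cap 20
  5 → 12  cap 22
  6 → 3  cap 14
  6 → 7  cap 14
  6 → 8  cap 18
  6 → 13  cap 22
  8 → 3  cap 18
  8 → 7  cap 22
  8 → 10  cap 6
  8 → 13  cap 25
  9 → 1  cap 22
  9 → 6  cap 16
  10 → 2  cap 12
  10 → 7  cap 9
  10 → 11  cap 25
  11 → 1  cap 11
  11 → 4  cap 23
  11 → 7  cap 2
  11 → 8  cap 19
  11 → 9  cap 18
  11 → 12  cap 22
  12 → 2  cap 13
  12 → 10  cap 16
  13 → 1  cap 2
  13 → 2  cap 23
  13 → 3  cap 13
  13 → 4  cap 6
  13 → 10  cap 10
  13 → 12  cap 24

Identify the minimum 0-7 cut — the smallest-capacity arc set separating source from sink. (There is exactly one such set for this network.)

Min-cut arcs: {(0,2), (0,13), (3,1), (3,12)} (total capacity 43)

augment #1: 0→2→1→7 push 11
augment #2: 0→3→1→7 push 11
augment #3: 0→13→1→7 push 2
augment #4: 0→13→10→7 push 9
augment #5: 0→13→2→11→7 push 2
augment #6: 0→3→12→2→1→8→7 push 8
max flow = 43; residual-reachable set from 0 gives S-side
cut edges (S→T): {(0,2), (0,13), (3,1), (3,12)} total cap 43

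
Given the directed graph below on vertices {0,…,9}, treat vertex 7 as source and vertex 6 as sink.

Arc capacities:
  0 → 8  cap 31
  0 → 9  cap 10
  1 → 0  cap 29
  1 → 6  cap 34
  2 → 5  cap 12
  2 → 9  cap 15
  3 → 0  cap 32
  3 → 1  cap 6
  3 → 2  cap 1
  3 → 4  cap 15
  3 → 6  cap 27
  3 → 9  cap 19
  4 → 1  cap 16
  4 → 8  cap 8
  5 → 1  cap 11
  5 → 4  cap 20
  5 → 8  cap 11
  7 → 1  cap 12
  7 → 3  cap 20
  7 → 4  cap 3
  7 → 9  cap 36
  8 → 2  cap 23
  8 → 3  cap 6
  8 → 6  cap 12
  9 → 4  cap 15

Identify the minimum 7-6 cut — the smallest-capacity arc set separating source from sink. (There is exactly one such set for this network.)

augment #1: 7→1→6 push 12
augment #2: 7→3→6 push 20
augment #3: 7→4→1→6 push 3
augment #4: 7→9→4→1→6 push 13
augment #5: 7→9→4→8→6 push 2
max flow = 50; residual-reachable set from 7 gives S-side
cut edges (S→T): {(7,1), (7,3), (7,4), (9,4)} total cap 50

Min-cut arcs: {(7,1), (7,3), (7,4), (9,4)} (total capacity 50)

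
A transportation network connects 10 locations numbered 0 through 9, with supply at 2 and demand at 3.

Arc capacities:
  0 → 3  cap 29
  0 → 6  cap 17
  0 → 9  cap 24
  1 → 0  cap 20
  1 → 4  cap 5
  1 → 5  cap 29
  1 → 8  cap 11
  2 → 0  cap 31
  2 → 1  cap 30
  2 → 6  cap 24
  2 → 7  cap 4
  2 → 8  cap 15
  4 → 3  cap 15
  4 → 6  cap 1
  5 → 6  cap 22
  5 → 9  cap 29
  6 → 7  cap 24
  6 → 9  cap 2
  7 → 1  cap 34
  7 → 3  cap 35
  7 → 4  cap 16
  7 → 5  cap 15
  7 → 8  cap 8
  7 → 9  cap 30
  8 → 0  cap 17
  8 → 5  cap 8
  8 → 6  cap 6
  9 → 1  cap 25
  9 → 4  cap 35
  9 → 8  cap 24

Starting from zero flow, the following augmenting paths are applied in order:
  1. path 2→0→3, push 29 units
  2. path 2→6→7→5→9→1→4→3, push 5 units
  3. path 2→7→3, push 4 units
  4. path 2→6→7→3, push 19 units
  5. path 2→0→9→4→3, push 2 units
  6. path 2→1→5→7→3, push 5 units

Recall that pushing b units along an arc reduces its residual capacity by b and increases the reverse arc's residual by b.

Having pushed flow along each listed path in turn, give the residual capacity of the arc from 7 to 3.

after path 1 (2→0→3, push 29): res(7,3)=35
after path 2 (2→6→7→5→9→1→4→3, push 5): res(7,3)=35
after path 3 (2→7→3, push 4): res(7,3)=31
after path 4 (2→6→7→3, push 19): res(7,3)=12
after path 5 (2→0→9→4→3, push 2): res(7,3)=12
after path 6 (2→1→5→7→3, push 5): res(7,3)=7

Residual capacity of (7,3): 7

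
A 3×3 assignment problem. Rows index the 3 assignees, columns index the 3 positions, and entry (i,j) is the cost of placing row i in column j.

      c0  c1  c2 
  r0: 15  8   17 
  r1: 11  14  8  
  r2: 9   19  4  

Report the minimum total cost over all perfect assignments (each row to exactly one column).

optimal assignment: row0→col1 (cost 8), row1→col0 (cost 11), row2→col2 (cost 4)
total = 8 + 11 + 4 = 23

Minimum assignment cost: 23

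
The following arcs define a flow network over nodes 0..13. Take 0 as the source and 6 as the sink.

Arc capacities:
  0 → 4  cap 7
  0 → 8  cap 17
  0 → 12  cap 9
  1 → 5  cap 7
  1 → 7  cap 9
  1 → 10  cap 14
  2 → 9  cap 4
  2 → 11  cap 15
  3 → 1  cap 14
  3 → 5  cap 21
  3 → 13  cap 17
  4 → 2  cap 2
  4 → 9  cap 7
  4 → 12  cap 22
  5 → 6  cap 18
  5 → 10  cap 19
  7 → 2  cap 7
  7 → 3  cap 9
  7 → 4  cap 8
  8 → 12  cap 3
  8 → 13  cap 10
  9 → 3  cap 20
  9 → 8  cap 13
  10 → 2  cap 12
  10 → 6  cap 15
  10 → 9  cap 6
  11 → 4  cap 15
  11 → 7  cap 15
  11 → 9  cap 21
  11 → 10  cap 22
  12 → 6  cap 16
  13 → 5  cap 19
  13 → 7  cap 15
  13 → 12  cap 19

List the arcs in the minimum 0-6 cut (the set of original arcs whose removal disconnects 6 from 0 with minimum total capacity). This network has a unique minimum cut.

augment #1: 0→12→6 push 9
augment #2: 0→4→12→6 push 7
augment #3: 0→8→13→5→6 push 10
augment #4: 0→8→12→4→2→11→10→6 push 2
augment #5: 0→8→12→4→9→3→5→6 push 1
max flow = 29; residual-reachable set from 0 gives S-side
cut edges (S→T): {(0,4), (0,12), (8,12), (8,13)} total cap 29

Min-cut arcs: {(0,4), (0,12), (8,12), (8,13)} (total capacity 29)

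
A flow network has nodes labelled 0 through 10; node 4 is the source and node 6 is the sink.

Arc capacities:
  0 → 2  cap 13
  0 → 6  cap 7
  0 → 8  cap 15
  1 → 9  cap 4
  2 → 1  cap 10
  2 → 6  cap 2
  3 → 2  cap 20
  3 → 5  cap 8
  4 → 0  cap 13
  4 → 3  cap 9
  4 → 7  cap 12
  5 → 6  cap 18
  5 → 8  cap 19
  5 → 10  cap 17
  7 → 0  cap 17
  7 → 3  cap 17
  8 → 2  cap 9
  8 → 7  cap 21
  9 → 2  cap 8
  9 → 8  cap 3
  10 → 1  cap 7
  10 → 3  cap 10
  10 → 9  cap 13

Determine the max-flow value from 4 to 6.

augment #1: 4→0→6 bottleneck 7, total now 7
augment #2: 4→0→2→6 bottleneck 2, total now 9
augment #3: 4→3→5→6 bottleneck 8, total now 17

Maximum flow value: 17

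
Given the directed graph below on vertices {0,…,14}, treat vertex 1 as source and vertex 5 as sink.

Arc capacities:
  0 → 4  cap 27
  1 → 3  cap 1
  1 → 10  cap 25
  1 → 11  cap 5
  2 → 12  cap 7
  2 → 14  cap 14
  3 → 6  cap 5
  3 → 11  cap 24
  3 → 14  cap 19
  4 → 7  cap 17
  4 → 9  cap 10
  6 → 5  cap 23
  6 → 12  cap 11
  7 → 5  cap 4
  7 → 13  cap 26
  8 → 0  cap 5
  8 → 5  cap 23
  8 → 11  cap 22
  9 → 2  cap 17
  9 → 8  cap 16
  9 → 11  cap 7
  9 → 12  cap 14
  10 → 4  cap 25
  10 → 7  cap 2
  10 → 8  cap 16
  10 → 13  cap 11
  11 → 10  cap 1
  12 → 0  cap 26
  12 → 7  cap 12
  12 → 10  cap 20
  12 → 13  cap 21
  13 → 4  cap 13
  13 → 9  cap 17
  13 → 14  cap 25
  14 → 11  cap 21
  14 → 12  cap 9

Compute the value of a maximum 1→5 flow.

augment #1: 1→3→6→5 bottleneck 1, total now 1
augment #2: 1→10→7→5 bottleneck 2, total now 3
augment #3: 1→10→8→5 bottleneck 16, total now 19
augment #4: 1→10→4→7→5 bottleneck 2, total now 21
augment #5: 1→10→4→9→8→5 bottleneck 5, total now 26
augment #6: 1→11→10→4→9→8→5 bottleneck 1, total now 27

Maximum flow value: 27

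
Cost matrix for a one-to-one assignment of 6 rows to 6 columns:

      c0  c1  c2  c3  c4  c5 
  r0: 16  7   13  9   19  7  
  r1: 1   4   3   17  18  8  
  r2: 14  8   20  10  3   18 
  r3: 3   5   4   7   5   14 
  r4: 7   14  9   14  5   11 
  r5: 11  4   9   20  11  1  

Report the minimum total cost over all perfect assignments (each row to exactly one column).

one of 7 optimal assignments: row0→col1 (cost 7), row1→col0 (cost 1), row2→col3 (cost 10), row3→col2 (cost 4), row4→col4 (cost 5), row5→col5 (cost 1)
total = 7 + 1 + 10 + 4 + 5 + 1 = 28

Minimum assignment cost: 28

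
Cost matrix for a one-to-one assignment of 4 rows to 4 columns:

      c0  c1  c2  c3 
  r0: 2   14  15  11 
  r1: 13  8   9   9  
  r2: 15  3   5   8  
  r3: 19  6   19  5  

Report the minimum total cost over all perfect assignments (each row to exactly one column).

optimal assignment: row0→col0 (cost 2), row1→col2 (cost 9), row2→col1 (cost 3), row3→col3 (cost 5)
total = 2 + 9 + 3 + 5 = 19

Minimum assignment cost: 19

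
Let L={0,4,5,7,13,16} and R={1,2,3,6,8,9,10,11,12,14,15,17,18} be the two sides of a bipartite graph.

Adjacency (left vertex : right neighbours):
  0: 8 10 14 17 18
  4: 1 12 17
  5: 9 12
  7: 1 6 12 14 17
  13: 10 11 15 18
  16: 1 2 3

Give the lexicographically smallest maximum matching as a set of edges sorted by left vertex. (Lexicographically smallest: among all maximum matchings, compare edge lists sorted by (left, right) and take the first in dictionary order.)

|M| = 6 (so the lex-smallest maximum matching has 6 edges)
process left vertices in ascending order; for each, take the smallest-labelled available neighbour that still permits 6 edges overall, or leave it unmatched if none does
lex-smallest matching: {0-8, 4-1, 5-9, 7-6, 13-10, 16-2}

Lex-smallest maximum matching: {(0,8), (4,1), (5,9), (7,6), (13,10), (16,2)}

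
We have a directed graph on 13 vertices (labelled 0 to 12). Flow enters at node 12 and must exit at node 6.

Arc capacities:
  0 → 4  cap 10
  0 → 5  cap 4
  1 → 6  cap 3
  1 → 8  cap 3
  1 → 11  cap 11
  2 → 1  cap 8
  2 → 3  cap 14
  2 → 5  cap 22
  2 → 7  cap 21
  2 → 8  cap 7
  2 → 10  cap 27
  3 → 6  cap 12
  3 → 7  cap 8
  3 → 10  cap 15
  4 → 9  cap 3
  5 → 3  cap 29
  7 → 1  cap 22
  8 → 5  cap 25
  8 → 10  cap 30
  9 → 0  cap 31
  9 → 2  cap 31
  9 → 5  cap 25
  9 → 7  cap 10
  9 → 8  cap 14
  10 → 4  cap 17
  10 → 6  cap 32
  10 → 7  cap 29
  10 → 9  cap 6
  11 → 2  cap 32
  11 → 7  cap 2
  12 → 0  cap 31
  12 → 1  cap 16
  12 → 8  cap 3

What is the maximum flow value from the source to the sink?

augment #1: 12→1→6 bottleneck 3, total now 3
augment #2: 12→8→10→6 bottleneck 3, total now 6
augment #3: 12→0→5→3→6 bottleneck 4, total now 10
augment #4: 12→1→8→10→6 bottleneck 3, total now 13
augment #5: 12→1→11→2→3→6 bottleneck 8, total now 21
augment #6: 12→1→11→2→10→6 bottleneck 2, total now 23
augment #7: 12→0→4→9→2→10→6 bottleneck 3, total now 26

Maximum flow value: 26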